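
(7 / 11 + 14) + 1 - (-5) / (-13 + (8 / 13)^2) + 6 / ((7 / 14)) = 639137 / 23463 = 27.24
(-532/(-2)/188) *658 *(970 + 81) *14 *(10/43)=136987340/43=3185752.09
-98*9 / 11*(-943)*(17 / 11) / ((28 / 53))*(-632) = -16914692844 / 121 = -139790849.95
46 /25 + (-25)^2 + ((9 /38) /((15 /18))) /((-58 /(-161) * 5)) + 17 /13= 225027607 /358150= 628.31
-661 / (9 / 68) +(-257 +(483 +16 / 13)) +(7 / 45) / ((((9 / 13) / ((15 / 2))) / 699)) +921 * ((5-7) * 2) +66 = -1686449 / 234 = -7207.05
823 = 823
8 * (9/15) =24/5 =4.80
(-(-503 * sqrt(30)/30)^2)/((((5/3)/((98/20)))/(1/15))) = -12397441/7500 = -1652.99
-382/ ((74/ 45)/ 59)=-507105/ 37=-13705.54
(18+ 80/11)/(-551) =-278/6061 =-0.05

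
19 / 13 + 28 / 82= 961 / 533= 1.80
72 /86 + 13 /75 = 3259 /3225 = 1.01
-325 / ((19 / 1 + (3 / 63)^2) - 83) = 11025 / 2171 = 5.08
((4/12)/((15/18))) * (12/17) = 24/85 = 0.28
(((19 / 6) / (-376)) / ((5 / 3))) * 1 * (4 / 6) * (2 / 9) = -19 / 25380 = -0.00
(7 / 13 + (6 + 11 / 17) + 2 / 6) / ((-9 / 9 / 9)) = -14955 / 221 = -67.67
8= 8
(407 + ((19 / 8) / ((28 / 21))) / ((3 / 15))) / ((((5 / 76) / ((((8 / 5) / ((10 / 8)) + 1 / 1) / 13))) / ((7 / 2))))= 100895529 / 26000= 3880.60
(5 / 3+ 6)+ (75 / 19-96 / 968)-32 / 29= 2082418 / 200013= 10.41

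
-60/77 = -0.78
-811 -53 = -864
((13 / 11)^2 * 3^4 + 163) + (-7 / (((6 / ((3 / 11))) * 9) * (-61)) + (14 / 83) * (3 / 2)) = 3047765617 / 11027214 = 276.39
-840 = -840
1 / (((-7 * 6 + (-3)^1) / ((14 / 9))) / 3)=-0.10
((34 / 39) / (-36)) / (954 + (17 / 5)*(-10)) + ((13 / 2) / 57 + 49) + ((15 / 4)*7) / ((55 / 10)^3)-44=86102205407 / 16332647760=5.27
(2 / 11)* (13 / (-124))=-13 / 682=-0.02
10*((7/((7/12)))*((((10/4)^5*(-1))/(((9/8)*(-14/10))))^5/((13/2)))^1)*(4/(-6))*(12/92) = -4656612873077392578125/3165210947808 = -1471185633.39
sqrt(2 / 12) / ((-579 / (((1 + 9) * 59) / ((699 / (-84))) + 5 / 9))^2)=21760675225 * sqrt(6) / 8845150743414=0.01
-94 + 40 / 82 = -3834 / 41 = -93.51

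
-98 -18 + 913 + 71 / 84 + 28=69371 / 84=825.85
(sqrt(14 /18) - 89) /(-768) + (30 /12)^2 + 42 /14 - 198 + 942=578585 /768 - sqrt(7) /2304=753.36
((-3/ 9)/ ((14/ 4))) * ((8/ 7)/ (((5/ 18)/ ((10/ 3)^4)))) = -64000/ 1323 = -48.37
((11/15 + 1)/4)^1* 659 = 8567/30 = 285.57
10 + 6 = 16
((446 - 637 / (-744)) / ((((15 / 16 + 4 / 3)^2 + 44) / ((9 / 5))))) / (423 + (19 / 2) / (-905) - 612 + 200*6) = 103983162048 / 6424686914597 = 0.02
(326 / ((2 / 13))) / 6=2119 / 6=353.17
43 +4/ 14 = 303/ 7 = 43.29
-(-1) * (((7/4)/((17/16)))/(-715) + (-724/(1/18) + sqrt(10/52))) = -158403988/12155 + sqrt(130)/26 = -13031.56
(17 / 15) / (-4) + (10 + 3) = 763 / 60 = 12.72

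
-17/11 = -1.55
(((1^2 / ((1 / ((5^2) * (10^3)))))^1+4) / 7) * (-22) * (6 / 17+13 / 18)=-12927068 / 153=-84490.64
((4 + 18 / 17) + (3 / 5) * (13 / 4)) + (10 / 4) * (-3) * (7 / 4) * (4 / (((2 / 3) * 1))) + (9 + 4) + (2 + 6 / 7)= -33251 / 595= -55.88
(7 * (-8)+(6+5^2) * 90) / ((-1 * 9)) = -2734 / 9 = -303.78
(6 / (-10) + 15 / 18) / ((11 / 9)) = 21 / 110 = 0.19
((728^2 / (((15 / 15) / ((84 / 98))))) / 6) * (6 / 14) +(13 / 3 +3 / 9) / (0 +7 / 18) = 32460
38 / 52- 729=-728.27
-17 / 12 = -1.42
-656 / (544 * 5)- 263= -44751 / 170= -263.24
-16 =-16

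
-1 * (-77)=77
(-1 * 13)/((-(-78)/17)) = -17/6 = -2.83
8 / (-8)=-1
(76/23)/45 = 76/1035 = 0.07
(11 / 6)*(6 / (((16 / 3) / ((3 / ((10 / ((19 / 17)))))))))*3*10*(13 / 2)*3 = 220077 / 544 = 404.55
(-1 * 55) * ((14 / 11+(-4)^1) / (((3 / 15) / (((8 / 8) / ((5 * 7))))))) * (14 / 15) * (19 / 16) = 95 / 4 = 23.75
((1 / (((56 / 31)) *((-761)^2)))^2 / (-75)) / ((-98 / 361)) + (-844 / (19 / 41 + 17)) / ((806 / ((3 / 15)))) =-6687569866077990823183 / 557647933685207852323200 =-0.01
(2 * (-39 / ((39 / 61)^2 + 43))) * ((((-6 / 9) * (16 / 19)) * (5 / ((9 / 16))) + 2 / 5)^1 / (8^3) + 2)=-63242521589 / 17677186560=-3.58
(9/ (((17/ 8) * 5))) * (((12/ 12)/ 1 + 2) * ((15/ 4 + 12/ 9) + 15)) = 4338/ 85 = 51.04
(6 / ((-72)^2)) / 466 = 1 / 402624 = 0.00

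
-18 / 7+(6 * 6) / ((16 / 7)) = 369 / 28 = 13.18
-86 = -86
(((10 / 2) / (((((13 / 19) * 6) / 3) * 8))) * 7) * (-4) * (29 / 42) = -2755 / 312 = -8.83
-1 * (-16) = 16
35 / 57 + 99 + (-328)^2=6137966 / 57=107683.61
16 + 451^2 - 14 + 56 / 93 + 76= 18923603 / 93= 203479.60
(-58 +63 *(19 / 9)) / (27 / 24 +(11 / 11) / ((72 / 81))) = 100 / 3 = 33.33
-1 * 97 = -97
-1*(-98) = 98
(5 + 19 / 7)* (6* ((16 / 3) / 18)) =96 / 7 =13.71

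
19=19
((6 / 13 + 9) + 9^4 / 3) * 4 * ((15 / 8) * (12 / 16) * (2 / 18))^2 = 214.50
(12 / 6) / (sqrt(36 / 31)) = sqrt(31) / 3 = 1.86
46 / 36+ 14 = 275 / 18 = 15.28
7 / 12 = 0.58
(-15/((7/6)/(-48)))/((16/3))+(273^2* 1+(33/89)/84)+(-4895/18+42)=1668974557/22428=74414.77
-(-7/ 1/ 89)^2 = -49/ 7921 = -0.01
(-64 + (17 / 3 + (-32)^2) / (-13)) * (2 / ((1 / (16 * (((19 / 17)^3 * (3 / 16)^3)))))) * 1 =-42.17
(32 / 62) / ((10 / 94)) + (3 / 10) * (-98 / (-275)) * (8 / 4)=215914 / 42625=5.07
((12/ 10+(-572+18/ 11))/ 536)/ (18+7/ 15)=-11739/ 204149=-0.06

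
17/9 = 1.89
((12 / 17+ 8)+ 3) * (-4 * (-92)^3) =619835648 / 17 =36460920.47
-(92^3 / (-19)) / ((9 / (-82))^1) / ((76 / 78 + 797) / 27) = -12634.44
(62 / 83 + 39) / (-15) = -3299 / 1245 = -2.65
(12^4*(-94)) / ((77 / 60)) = -116951040 / 77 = -1518844.68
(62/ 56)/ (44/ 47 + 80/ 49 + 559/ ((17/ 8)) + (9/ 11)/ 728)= 49587538/ 11897179009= 0.00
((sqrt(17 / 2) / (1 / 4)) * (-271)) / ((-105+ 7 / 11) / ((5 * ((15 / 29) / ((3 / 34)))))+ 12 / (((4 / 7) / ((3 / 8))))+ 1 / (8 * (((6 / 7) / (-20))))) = -60812400 * sqrt(34) / 156821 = -2261.14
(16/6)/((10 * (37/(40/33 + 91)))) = 12172/18315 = 0.66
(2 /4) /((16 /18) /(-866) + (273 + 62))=3897 /2610982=0.00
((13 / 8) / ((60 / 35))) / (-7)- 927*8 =-711949 / 96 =-7416.14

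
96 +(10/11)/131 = 138346/1441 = 96.01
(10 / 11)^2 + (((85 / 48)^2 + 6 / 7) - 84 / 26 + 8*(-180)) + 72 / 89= -3245921520013 / 2257871616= -1437.60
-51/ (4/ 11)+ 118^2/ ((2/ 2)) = 55135/ 4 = 13783.75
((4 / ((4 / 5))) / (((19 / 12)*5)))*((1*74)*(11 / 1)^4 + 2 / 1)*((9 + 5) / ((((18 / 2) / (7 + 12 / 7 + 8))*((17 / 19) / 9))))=3042288288 / 17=178958134.59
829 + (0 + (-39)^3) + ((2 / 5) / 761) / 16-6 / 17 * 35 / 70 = -30267496503 / 517480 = -58490.18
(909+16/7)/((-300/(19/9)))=-121201/18900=-6.41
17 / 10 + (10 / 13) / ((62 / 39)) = 677 / 310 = 2.18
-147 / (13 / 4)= -45.23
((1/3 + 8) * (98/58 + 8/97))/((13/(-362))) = -411.22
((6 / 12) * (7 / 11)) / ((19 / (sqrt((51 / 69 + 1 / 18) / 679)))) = 7 * sqrt(209714) / 5595348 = 0.00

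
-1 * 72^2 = -5184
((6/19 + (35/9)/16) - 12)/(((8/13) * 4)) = -406939/87552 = -4.65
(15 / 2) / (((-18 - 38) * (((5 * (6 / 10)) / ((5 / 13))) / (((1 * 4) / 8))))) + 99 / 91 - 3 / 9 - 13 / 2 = -7181 / 1248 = -5.75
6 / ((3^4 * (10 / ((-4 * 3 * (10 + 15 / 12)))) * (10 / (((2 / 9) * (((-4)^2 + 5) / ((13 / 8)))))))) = -56 / 195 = -0.29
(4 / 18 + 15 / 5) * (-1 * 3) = -29 / 3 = -9.67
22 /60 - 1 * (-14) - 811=-23899 /30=-796.63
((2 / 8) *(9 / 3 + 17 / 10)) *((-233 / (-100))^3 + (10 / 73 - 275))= -899655124753 / 2920000000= -308.10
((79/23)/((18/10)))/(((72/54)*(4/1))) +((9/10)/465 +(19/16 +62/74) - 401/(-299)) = 766746943/205771800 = 3.73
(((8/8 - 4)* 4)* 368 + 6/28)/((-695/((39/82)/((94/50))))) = 12055095/7499884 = 1.61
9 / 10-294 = -2931 / 10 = -293.10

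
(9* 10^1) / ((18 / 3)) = 15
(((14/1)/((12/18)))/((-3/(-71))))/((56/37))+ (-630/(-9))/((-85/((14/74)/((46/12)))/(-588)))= 352.27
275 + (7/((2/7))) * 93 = 5107/2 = 2553.50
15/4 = 3.75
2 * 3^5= 486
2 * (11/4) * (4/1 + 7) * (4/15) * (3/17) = 242/85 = 2.85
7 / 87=0.08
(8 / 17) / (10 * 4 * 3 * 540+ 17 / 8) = 64 / 8813089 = 0.00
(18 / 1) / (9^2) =2 / 9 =0.22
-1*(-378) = 378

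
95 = 95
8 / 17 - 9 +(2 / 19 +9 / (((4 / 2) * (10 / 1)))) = -7.97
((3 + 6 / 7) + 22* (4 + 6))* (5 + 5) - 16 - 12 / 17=264402 / 119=2221.87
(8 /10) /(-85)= -4 /425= -0.01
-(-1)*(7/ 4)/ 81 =7/ 324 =0.02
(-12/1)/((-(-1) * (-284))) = 3/71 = 0.04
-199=-199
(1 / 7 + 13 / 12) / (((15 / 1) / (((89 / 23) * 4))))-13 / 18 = 2623 / 4830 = 0.54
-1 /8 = -0.12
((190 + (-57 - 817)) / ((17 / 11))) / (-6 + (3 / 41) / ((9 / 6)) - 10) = 51414 / 1853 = 27.75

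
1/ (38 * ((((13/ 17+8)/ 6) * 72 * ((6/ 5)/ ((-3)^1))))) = -85/ 135888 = -0.00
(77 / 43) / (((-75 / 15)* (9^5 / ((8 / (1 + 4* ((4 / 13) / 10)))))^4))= -1125988864000 / 14846021489257994762857478763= -0.00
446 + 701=1147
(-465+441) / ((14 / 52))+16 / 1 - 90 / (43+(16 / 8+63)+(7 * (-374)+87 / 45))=-19252502 / 263347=-73.11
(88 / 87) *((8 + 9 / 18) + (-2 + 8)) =44 / 3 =14.67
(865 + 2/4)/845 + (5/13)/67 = 116627/113230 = 1.03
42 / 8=21 / 4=5.25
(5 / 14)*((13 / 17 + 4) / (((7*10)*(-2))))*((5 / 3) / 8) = -135 / 53312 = -0.00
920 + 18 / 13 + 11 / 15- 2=179423 / 195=920.12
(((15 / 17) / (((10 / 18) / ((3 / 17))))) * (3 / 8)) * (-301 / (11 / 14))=-512001 / 12716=-40.26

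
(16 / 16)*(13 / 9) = 1.44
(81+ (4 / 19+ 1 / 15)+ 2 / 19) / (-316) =-11597 / 45030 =-0.26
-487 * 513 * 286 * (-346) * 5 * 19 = 2348616261420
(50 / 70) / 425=1 / 595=0.00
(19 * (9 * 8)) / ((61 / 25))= 34200 / 61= 560.66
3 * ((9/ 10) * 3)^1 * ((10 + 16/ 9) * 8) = 3816/ 5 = 763.20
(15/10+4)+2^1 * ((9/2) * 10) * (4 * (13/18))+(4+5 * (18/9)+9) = 288.50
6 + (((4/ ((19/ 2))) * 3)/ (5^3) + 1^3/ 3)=6.34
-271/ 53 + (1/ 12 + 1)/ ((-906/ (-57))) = -969013/ 192072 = -5.05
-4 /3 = -1.33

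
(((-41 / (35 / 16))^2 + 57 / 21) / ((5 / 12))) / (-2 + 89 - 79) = 1300983 / 12250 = 106.20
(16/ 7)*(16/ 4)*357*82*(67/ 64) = 280194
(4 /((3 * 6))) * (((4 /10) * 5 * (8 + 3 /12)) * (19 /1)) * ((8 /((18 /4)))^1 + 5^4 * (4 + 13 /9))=6403969 /27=237184.04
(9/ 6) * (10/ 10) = 3/ 2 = 1.50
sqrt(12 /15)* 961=1922* sqrt(5) /5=859.54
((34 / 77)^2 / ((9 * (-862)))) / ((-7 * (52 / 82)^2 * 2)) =485809 / 108829332612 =0.00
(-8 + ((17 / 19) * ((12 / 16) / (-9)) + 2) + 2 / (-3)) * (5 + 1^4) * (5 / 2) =-7685 / 76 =-101.12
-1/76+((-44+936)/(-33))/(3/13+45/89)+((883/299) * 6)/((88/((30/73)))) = -38835512735/1060006428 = -36.64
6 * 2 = 12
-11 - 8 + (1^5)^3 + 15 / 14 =-237 / 14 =-16.93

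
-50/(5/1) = -10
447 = 447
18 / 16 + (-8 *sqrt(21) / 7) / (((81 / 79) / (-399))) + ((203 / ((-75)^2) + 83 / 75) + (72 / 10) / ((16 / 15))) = 405799 / 45000 + 12008 *sqrt(21) / 27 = 2047.08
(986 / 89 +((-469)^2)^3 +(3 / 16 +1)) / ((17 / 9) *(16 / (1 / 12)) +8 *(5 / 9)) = 136392206419909684899 / 4704896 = 28989420046672.59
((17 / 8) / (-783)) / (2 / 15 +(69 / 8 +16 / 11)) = -55 / 206973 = -0.00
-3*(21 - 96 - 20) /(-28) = -285 /28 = -10.18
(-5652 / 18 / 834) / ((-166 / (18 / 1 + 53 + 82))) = 8007 / 23074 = 0.35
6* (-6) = -36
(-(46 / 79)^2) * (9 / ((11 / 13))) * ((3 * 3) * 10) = -22281480 / 68651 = -324.56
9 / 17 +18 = 315 / 17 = 18.53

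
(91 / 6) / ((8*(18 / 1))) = 91 / 864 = 0.11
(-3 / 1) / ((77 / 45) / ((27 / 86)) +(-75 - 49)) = 3645 / 144038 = 0.03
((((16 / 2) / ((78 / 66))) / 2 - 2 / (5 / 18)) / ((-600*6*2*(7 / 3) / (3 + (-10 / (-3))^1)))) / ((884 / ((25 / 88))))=589 / 1274232960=0.00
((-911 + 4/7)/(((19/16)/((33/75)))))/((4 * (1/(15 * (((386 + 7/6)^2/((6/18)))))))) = -378298851887/665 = -568870453.97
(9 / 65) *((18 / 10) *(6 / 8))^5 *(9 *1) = 1162261467 / 208000000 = 5.59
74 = 74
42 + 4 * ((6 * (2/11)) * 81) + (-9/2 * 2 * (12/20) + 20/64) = 343523/880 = 390.37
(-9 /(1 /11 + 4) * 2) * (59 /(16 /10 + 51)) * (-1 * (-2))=-2596 /263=-9.87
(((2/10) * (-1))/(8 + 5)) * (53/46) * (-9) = 477/2990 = 0.16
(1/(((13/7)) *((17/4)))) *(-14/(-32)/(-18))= -0.00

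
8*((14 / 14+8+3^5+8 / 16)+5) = 2060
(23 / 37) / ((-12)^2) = 23 / 5328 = 0.00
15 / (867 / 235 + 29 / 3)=10575 / 9416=1.12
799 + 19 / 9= 7210 / 9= 801.11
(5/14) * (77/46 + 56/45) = 863/828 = 1.04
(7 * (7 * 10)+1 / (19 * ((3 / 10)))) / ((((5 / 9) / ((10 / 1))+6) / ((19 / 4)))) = 384.50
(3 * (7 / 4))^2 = 27.56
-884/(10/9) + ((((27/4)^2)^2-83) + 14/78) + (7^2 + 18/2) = 62675603/49920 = 1255.52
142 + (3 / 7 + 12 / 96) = 7983 / 56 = 142.55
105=105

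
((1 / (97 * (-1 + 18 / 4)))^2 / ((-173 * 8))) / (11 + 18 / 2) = -1 / 3190403720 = -0.00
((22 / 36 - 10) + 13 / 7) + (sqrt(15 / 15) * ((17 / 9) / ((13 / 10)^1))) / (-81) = -1001677 / 132678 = -7.55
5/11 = 0.45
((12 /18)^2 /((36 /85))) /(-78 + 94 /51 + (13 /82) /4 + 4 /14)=-3317720 /239748309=-0.01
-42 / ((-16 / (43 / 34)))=903 / 272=3.32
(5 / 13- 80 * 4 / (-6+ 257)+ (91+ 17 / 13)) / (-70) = -59659 / 45682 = -1.31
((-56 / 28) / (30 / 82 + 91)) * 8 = -328 / 1873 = -0.18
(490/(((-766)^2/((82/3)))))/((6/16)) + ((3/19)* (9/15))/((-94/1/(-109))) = 2012731981/11789394930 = 0.17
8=8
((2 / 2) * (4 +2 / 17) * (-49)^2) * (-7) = -1176490 / 17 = -69205.29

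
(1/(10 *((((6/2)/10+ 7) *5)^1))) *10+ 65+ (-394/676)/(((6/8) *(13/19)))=30740999/481143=63.89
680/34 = 20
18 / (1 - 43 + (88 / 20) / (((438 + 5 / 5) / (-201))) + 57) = 4390 / 3167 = 1.39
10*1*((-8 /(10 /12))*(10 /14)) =-480 /7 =-68.57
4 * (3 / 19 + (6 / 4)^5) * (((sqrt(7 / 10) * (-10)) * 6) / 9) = -1571 * sqrt(70) / 76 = -172.95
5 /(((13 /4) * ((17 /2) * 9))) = 40 /1989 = 0.02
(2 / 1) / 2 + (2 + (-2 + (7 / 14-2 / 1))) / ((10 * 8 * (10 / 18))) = 773 / 800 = 0.97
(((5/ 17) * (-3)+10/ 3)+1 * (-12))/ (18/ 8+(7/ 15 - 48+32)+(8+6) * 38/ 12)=-9740/ 31671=-0.31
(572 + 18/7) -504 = 494/7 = 70.57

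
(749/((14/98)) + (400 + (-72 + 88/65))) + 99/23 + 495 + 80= 9196729/1495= 6151.66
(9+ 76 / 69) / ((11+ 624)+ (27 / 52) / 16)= 579904 / 36455943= 0.02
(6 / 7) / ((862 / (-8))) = -24 / 3017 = -0.01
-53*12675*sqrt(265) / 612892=-12675*sqrt(265) / 11564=-17.84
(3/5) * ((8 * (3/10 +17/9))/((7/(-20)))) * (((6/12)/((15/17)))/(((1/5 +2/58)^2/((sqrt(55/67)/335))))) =-331354 * sqrt(3685)/24038595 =-0.84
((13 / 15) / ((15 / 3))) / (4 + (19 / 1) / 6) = 26 / 1075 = 0.02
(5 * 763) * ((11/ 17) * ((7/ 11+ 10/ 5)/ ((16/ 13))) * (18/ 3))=4314765/ 136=31726.21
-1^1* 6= -6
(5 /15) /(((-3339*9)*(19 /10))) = -10 /1712907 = -0.00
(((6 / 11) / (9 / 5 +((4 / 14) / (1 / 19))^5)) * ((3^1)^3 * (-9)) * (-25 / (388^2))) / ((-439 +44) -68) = -1531537875 / 151936075518902488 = -0.00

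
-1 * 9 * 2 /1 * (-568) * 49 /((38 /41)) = 10270008 /19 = 540526.74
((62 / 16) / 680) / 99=31 / 538560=0.00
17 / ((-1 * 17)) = -1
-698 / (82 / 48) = -408.59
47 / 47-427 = -426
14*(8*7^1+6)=868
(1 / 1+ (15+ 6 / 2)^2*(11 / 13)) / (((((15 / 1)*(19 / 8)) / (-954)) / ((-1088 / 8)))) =1237584768 / 1235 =1002092.93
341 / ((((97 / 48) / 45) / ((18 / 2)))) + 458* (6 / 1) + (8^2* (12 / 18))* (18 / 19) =131090820 / 1843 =71129.04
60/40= 1.50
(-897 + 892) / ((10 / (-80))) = 40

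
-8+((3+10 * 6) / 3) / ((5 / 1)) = -19 / 5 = -3.80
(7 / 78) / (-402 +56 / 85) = -0.00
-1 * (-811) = 811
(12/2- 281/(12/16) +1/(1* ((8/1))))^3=-691979951125/13824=-50056420.08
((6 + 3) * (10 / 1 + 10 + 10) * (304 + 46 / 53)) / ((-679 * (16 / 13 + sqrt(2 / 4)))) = -1814866560 / 12343541 + 737289540 * sqrt(2) / 12343541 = -62.56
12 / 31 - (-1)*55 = 1717 / 31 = 55.39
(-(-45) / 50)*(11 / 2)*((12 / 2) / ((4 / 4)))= 297 / 10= 29.70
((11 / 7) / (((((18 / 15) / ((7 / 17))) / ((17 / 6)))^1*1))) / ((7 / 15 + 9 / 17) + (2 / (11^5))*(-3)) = 752913425 / 490865088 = 1.53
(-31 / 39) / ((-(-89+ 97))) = 31 / 312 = 0.10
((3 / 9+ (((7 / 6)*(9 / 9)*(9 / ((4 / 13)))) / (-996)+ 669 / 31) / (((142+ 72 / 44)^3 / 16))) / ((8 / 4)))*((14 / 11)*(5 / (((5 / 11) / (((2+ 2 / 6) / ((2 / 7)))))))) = 6964448063854757 / 365353731936000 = 19.06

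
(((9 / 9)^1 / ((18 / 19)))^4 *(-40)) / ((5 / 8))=-521284 / 6561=-79.45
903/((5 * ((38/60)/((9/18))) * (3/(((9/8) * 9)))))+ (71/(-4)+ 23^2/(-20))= 332123/760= 437.00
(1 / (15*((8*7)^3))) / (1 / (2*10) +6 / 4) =1 / 4083072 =0.00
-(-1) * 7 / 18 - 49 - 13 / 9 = -901 / 18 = -50.06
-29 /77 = -0.38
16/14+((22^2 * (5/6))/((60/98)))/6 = 41935/378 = 110.94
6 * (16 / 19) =96 / 19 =5.05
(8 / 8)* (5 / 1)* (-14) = -70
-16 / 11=-1.45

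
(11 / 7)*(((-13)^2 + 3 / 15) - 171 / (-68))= 642213 / 2380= 269.84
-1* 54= -54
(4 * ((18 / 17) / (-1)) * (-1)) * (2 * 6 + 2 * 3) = 1296 / 17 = 76.24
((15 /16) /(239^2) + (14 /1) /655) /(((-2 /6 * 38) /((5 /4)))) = -38414787 /18198293632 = -0.00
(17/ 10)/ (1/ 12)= 102/ 5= 20.40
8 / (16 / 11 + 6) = 44 / 41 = 1.07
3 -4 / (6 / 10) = -11 / 3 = -3.67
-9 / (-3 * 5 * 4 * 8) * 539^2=871563 / 160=5447.27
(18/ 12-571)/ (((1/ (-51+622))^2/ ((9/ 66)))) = -1114082097/ 44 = -25320047.66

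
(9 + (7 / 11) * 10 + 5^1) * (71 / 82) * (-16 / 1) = -127232 / 451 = -282.11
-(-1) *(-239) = -239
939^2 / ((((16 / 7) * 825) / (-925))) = -432510.87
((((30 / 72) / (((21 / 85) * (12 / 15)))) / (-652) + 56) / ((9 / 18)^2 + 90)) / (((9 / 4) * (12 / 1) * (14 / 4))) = 36801971 / 5605148808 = 0.01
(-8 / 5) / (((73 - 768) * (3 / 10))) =16 / 2085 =0.01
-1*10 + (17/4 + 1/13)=-295/52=-5.67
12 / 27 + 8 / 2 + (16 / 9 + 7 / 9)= 7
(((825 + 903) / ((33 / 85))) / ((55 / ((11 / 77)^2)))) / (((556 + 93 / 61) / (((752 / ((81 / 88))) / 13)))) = 399269888 / 2144709567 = 0.19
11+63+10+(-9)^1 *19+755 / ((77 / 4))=-3679 / 77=-47.78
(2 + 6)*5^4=5000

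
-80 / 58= -40 / 29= -1.38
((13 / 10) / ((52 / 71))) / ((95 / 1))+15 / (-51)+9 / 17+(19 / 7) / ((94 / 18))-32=-663664297 / 21253400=-31.23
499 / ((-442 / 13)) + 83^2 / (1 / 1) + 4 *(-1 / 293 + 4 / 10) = 342489071 / 49810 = 6875.91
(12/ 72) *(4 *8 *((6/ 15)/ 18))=0.12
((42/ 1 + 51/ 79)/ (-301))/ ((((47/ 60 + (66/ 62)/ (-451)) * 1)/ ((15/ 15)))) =-0.18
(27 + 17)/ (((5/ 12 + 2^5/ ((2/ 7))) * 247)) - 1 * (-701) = 233575831/ 333203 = 701.00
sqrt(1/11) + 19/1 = 19.30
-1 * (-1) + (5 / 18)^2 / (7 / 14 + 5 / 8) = 779 / 729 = 1.07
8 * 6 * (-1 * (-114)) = 5472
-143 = -143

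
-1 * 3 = -3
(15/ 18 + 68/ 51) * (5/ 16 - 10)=-2015/ 96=-20.99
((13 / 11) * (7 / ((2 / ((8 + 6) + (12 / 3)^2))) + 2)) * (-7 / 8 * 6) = -29211 / 44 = -663.89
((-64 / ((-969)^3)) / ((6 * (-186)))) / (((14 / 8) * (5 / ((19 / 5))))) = -0.00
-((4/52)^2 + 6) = -1015/169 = -6.01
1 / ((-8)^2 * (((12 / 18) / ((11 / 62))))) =33 / 7936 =0.00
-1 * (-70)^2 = -4900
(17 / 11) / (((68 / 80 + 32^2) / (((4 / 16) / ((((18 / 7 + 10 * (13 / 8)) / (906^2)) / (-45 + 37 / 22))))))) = -54757969560 / 76884247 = -712.21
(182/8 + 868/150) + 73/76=84067/2850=29.50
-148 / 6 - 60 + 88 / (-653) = -166126 / 1959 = -84.80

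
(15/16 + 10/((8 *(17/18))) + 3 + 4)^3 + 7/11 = 175964473485/221360128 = 794.92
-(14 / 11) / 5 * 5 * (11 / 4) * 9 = -63 / 2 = -31.50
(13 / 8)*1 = 13 / 8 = 1.62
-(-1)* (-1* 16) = -16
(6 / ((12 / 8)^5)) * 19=1216 / 81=15.01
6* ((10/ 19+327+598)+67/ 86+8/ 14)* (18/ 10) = 286243659/ 28595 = 10010.27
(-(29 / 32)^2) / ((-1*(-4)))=-841 / 4096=-0.21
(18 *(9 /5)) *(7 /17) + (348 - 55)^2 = 7298299 /85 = 85862.34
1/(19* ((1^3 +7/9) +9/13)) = 117/5491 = 0.02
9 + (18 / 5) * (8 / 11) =639 / 55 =11.62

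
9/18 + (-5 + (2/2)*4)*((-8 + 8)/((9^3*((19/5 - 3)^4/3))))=0.50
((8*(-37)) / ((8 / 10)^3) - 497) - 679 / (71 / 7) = -648695 / 568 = -1142.07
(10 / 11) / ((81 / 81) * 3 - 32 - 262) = -10 / 3201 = -0.00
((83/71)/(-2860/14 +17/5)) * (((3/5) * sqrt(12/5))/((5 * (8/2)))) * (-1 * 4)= 3486 * sqrt(15)/12480025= 0.00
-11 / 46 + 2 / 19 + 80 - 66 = 12119 / 874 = 13.87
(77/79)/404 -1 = -31839/31916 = -1.00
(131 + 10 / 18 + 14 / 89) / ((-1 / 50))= -5275100 / 801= -6585.64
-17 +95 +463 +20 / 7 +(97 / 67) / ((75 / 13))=19139002 / 35175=544.11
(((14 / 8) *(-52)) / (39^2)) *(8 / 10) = -28 / 585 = -0.05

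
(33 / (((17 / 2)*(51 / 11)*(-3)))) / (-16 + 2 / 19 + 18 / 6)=4598 / 212415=0.02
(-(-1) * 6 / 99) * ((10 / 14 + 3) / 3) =52 / 693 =0.08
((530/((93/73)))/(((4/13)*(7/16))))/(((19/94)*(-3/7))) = -189116720/5301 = -35675.67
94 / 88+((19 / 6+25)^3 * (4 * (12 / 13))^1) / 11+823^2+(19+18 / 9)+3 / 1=271202555 / 396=684854.94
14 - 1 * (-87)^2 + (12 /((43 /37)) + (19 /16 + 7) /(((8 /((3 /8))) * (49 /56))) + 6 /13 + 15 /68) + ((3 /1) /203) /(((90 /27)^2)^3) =-4157810647787429 /551174000000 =-7543.55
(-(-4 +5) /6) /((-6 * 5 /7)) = 0.04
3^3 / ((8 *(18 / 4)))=3 / 4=0.75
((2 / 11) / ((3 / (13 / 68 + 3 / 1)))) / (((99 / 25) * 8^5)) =5425 / 3639803904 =0.00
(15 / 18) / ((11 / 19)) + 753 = 49793 / 66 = 754.44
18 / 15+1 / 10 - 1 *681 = -6797 / 10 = -679.70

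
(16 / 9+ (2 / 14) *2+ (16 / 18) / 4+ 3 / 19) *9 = 2925 / 133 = 21.99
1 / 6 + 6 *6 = 217 / 6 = 36.17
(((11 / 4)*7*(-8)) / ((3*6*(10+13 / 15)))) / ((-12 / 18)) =385 / 326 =1.18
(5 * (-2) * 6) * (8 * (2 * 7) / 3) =-2240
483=483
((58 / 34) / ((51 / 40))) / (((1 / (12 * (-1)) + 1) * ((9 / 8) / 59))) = 2190080 / 28611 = 76.55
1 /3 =0.33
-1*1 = -1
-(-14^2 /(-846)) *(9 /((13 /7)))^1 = -686 /611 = -1.12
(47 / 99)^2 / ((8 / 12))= 2209 / 6534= 0.34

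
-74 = -74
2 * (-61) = -122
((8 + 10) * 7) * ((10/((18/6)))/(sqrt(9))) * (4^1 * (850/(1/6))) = 2856000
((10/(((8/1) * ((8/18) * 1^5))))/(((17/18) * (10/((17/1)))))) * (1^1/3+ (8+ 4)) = 999/16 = 62.44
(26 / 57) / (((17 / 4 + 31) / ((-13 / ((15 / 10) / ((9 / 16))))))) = -169 / 2679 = -0.06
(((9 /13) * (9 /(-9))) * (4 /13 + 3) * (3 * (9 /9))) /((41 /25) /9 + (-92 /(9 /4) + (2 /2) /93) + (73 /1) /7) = 18895275 /83249569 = 0.23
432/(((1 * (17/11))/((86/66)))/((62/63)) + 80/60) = 3455136/20303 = 170.18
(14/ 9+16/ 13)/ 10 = 163/ 585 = 0.28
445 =445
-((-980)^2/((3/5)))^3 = -110730297608000000000/27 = -4101122133629629629.63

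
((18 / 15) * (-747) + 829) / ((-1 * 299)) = 337 / 1495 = 0.23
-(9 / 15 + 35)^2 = -31684 / 25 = -1267.36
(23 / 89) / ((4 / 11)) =0.71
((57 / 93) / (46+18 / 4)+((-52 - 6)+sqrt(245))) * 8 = -1452480 / 3131+56 * sqrt(5) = -338.68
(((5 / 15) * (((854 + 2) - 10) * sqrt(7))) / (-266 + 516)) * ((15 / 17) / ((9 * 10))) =47 * sqrt(7) / 4250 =0.03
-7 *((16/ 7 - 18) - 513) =3701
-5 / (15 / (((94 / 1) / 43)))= -94 / 129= -0.73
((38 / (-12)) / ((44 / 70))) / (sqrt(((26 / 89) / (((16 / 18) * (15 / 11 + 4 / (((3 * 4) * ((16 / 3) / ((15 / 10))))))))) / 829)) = -665 * sqrt(1202777862) / 75504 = -305.45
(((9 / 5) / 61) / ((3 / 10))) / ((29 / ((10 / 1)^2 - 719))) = -3714 / 1769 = -2.10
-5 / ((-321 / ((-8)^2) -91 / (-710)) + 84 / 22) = 1249600 / 267233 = 4.68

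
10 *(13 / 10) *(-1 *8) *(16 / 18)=-832 / 9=-92.44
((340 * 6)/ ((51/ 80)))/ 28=800/ 7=114.29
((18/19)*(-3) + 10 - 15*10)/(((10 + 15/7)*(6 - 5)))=-18998/1615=-11.76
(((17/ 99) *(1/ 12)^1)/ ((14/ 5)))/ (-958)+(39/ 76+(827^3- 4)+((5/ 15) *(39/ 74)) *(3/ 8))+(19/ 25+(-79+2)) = 79193910953525553571/ 140015244600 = 565609203.34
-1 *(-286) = 286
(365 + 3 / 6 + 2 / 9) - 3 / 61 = 401509 / 1098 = 365.67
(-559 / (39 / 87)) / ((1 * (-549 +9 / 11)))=13717 / 6030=2.27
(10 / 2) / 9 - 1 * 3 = -22 / 9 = -2.44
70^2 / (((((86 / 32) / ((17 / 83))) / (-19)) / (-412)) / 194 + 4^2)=289147532800 / 944155719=306.25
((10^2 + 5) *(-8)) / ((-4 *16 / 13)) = 1365 / 8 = 170.62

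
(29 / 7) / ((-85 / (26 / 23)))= -754 / 13685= -0.06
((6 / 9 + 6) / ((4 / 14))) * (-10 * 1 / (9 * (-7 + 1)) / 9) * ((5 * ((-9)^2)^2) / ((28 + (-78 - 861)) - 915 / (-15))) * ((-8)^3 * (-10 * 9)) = -853835.29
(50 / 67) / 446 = 25 / 14941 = 0.00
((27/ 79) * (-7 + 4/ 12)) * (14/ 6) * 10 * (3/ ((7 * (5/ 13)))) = -4680/ 79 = -59.24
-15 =-15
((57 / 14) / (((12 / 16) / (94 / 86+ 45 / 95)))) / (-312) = -320 / 11739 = -0.03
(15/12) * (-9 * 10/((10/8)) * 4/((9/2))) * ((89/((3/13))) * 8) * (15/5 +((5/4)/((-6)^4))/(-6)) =-539780995/729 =-740440.32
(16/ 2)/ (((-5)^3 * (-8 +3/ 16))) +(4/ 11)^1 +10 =1782658/ 171875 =10.37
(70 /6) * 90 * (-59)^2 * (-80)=-292404000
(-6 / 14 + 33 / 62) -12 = -5163 / 434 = -11.90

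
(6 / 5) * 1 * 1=6 / 5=1.20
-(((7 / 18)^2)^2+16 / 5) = -1691621 / 524880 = -3.22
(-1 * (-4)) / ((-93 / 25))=-100 / 93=-1.08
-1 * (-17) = 17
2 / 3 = 0.67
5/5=1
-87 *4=-348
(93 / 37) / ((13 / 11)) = 1023 / 481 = 2.13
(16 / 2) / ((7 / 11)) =88 / 7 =12.57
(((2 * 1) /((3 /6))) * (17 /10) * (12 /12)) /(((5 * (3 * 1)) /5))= 34 /15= 2.27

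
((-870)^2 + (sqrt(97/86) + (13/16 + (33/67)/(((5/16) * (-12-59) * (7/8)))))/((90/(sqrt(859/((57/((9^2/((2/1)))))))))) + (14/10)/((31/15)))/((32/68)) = 35646467 * sqrt(97926)/24294950400 + 17 * sqrt(204224673)/392160 + 398886657/248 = 1608415.02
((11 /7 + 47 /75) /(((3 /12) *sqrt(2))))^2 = 10653728 /275625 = 38.65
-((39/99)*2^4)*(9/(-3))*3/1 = 624/11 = 56.73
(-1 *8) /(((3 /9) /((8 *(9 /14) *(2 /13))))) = -1728 /91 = -18.99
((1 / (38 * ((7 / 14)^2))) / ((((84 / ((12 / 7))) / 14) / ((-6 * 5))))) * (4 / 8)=-60 / 133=-0.45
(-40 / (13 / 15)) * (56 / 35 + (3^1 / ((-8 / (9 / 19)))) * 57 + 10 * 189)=-1128885 / 13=-86837.31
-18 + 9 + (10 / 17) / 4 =-301 / 34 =-8.85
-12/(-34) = 6/17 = 0.35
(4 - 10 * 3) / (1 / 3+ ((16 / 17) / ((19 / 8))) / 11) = -277134 / 3937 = -70.39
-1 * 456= -456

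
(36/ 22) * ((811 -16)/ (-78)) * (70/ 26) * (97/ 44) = -8097075/ 81796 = -98.99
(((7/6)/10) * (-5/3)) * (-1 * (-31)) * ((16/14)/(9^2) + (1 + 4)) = -88133/2916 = -30.22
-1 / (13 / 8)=-8 / 13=-0.62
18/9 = 2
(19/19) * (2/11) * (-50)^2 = 5000/11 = 454.55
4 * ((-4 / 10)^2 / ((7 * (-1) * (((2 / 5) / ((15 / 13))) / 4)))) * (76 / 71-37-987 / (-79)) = 12619392 / 510419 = 24.72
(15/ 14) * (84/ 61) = 90/ 61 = 1.48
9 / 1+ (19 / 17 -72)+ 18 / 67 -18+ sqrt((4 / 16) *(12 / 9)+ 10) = -90680 / 1139+ sqrt(93) / 3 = -76.40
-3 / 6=-1 / 2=-0.50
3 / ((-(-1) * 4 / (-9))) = -27 / 4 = -6.75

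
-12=-12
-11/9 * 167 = -1837/9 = -204.11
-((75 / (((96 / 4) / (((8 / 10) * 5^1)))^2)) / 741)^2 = -625 / 79067664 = -0.00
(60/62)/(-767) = -30/23777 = -0.00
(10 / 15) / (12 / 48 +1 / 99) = 264 / 103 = 2.56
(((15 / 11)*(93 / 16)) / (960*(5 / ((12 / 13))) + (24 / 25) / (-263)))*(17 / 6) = 51975375 / 12034871552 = 0.00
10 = 10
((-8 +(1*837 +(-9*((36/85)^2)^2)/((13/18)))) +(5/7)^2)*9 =248124357512478/33251798125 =7461.98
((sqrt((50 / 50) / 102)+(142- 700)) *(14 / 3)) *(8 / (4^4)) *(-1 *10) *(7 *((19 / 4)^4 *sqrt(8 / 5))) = 6385729 *sqrt(10) *(56916- sqrt(102)) / 313344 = 3667299.68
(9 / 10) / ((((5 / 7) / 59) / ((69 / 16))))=320.59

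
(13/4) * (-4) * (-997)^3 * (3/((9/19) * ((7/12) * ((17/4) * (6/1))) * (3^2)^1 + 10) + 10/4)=730576165252843/22318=32734840274.79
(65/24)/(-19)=-65/456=-0.14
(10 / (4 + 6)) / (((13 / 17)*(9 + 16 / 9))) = 153 / 1261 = 0.12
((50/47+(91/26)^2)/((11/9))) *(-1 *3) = -67581/2068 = -32.68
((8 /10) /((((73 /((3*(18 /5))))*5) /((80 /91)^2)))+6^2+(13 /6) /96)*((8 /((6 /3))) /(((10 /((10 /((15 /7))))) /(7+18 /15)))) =2572629118921 /4663386000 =551.67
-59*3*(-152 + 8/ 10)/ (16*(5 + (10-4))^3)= 33453/ 26620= 1.26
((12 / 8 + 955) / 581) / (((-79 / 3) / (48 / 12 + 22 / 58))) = -728853 / 2662142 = -0.27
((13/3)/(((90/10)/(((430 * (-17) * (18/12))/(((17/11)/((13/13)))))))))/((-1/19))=584155/9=64906.11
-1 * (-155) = 155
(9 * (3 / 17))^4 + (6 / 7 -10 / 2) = 1297978 / 584647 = 2.22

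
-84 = -84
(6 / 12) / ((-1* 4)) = -1 / 8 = -0.12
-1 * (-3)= 3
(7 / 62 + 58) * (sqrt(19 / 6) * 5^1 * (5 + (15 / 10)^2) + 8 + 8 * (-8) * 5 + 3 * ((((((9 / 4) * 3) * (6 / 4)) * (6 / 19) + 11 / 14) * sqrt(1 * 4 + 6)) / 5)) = -562068 / 31 + 22904271 * sqrt(10) / 164920 + 174145 * sqrt(114) / 496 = -13943.34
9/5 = 1.80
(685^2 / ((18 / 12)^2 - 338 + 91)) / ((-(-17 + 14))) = -1876900 / 2937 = -639.05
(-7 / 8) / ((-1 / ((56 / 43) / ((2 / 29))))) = 1421 / 86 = 16.52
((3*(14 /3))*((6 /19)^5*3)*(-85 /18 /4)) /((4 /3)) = -289170 /2476099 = -0.12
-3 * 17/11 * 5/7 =-3.31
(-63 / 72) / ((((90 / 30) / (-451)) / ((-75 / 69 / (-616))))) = 1025 / 4416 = 0.23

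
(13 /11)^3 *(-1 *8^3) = -1124864 /1331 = -845.13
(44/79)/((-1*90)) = -22/3555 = -0.01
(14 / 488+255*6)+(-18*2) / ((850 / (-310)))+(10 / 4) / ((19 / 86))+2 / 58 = 1554.51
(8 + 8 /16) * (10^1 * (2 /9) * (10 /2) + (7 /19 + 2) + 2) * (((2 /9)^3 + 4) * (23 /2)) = 756568187 /124659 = 6069.10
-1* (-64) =64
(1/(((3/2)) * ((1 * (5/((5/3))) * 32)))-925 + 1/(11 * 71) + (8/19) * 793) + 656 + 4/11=139462711/2136816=65.27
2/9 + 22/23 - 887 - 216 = -228077/207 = -1101.82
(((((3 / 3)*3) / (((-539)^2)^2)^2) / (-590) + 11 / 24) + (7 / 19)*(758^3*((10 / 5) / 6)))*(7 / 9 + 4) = 81626744600591900627167054027420699 / 319430017606786275865408040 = 255538741.20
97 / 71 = 1.37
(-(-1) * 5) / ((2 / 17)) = 85 / 2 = 42.50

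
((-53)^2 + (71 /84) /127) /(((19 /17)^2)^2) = 2502830626643 /1390264428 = 1800.26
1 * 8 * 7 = 56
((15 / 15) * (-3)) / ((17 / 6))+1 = -1 / 17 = -0.06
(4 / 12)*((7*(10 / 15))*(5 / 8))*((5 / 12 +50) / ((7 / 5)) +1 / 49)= 105935 / 3024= 35.03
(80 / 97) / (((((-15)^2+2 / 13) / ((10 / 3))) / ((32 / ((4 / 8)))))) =665600 / 851757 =0.78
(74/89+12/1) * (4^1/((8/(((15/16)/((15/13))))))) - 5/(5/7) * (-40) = 406143/1424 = 285.21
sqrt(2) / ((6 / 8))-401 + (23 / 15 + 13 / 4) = -23773 / 60 + 4 * sqrt(2) / 3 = -394.33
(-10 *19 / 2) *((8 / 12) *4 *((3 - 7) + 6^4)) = -981920 / 3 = -327306.67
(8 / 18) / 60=1 / 135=0.01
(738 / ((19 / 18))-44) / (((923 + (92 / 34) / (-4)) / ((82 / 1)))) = 34705024 / 595821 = 58.25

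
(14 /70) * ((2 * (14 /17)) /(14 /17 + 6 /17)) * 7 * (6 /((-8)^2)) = 147 /800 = 0.18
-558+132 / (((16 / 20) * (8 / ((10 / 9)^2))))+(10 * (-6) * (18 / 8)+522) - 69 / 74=-146323 / 999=-146.47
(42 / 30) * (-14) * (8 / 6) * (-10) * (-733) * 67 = -38503024 / 3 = -12834341.33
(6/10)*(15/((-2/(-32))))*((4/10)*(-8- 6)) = -4032/5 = -806.40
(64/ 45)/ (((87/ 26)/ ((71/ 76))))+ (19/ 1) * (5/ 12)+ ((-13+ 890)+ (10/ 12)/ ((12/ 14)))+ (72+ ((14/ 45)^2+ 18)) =1089423461/ 1115775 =976.38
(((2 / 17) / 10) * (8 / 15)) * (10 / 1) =16 / 255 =0.06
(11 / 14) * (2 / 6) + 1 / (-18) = 0.21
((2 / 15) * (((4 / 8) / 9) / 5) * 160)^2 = 1024 / 18225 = 0.06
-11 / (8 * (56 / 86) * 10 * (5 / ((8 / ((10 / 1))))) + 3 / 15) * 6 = -14190 / 70043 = -0.20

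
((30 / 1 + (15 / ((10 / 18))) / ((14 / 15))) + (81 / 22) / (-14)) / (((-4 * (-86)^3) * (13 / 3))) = 54207 / 10187072896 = 0.00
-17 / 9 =-1.89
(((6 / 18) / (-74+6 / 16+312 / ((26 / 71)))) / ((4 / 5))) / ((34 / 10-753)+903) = 50 / 14328327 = 0.00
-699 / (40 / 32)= -2796 / 5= -559.20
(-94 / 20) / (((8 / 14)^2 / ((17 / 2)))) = -39151 / 320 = -122.35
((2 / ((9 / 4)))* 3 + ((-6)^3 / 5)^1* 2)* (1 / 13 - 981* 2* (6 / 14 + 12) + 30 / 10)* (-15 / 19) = -2786739952 / 1729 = -1611764.00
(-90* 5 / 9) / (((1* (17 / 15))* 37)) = -750 / 629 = -1.19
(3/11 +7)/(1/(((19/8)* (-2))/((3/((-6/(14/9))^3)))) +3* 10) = 4986360/20576281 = 0.24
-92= -92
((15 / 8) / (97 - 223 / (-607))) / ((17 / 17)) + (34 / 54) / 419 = 111042737 / 5348967408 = 0.02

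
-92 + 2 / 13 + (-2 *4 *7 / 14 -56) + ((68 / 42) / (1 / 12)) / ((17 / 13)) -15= -13831 / 91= -151.99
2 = 2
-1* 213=-213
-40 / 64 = -5 / 8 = -0.62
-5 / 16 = -0.31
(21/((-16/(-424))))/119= 159/34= 4.68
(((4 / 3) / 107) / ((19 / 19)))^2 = 16 / 103041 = 0.00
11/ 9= 1.22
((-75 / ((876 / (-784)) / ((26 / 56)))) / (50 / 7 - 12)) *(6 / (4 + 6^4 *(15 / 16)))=-47775 / 1512779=-0.03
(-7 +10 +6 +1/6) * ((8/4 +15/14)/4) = 2365/336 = 7.04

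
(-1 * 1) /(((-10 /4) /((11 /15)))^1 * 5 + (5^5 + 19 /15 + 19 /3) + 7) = -110 /343481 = -0.00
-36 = -36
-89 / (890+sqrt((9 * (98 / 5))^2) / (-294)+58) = -445 / 4737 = -0.09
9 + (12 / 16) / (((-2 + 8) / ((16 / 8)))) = 37 / 4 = 9.25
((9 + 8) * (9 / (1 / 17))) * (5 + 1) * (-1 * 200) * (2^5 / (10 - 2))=-12484800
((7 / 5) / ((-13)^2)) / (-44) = -7 / 37180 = -0.00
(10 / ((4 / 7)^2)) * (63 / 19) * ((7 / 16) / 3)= 36015 / 2432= 14.81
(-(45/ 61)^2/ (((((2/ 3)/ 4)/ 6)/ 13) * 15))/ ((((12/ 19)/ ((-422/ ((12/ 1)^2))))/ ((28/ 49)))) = 2345265/ 52094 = 45.02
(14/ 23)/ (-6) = -7/ 69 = -0.10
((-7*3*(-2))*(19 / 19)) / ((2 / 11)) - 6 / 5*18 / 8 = 2283 / 10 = 228.30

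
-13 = -13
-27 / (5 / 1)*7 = -189 / 5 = -37.80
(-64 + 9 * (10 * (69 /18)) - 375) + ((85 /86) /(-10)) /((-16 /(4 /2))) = -129327 /1376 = -93.99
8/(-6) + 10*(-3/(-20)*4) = 14/3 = 4.67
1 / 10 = 0.10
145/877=0.17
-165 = -165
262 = 262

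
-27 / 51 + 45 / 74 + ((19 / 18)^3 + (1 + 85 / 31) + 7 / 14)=625077977 / 113718168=5.50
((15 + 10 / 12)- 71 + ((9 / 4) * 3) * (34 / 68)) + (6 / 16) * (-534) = -6049 / 24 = -252.04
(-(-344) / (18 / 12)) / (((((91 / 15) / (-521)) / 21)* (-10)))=537672 / 13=41359.38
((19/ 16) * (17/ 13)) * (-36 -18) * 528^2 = -303909408/ 13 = -23377646.77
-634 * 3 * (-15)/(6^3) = 1585/12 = 132.08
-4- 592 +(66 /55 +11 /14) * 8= -580.11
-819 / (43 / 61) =-49959 / 43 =-1161.84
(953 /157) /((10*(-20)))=-953 /31400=-0.03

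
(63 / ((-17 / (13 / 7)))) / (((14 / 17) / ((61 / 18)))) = -28.32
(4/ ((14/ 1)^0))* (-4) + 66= 50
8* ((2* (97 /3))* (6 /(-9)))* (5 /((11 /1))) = -15520 /99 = -156.77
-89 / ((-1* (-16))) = -89 / 16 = -5.56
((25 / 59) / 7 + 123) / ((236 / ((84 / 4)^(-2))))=0.00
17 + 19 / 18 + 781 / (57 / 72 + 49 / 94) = 16338749 / 26658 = 612.90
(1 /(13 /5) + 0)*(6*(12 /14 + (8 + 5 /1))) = 2910 /91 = 31.98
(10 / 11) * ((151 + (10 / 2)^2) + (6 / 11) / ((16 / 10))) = 38795 / 242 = 160.31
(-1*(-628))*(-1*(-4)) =2512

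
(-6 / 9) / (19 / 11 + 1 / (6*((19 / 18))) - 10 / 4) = 836 / 771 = 1.08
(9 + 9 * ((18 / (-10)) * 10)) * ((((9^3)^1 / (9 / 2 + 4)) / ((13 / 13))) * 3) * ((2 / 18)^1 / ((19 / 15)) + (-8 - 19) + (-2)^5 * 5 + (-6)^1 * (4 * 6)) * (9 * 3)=6682693428 / 19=351720706.74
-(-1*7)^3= 343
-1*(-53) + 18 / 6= 56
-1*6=-6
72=72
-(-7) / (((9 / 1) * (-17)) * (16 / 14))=-0.04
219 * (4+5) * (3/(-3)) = -1971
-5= -5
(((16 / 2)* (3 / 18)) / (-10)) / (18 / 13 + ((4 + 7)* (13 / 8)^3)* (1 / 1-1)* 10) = -13 / 135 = -0.10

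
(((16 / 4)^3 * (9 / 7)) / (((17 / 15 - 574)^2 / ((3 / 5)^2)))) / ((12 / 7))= 3888 / 73839649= 0.00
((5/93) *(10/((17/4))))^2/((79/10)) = 0.00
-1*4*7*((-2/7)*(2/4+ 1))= 12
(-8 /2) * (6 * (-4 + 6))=-48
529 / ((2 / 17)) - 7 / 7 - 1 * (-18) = 9027 / 2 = 4513.50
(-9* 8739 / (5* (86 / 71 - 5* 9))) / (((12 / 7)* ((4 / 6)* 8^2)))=39089547 / 7959040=4.91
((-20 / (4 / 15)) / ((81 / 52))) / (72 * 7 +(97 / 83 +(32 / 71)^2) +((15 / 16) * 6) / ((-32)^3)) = -10968183603200 / 115124031127791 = -0.10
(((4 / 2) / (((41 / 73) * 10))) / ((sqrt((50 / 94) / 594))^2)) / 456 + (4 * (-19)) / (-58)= 24651401 / 11295500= 2.18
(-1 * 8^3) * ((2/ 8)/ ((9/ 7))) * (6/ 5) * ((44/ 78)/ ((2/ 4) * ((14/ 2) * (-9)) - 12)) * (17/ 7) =191488/ 50895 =3.76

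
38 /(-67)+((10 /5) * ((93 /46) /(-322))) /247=-69518947 /122561894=-0.57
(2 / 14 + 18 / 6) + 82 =596 / 7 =85.14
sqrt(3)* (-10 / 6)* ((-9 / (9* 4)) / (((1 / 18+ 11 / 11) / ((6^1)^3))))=1620* sqrt(3) / 19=147.68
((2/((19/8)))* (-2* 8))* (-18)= 242.53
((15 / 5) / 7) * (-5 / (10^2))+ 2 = 277 / 140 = 1.98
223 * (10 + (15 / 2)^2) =59095 / 4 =14773.75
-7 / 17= -0.41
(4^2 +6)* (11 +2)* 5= 1430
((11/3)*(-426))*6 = -9372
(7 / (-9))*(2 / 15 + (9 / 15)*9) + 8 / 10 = -473 / 135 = -3.50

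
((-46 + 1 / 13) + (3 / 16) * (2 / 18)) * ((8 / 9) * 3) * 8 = -979.25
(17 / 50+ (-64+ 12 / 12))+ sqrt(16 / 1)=-2933 / 50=-58.66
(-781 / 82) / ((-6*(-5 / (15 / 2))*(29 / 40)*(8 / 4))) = -3905 / 2378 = -1.64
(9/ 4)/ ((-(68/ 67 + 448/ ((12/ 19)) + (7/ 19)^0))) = -1809/ 571924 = -0.00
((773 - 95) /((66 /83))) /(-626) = -1.36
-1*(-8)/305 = 8/305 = 0.03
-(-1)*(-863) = -863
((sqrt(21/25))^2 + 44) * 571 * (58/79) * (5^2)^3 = 23203298750/79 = 293712642.41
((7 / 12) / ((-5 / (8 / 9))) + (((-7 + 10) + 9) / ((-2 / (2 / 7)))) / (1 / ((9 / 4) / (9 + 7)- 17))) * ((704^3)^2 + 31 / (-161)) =1706896476375434112349415 / 486864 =3505899956405554964.73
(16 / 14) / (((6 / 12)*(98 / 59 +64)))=0.03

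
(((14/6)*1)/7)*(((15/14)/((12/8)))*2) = 10/21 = 0.48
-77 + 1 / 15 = -1154 / 15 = -76.93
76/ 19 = 4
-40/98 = -20/49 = -0.41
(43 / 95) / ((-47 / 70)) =-602 / 893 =-0.67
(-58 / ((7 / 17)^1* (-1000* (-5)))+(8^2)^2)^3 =368285846549135537136843 / 5359375000000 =68718058831.33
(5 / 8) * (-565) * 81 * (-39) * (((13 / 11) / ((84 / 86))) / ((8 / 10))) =8314356375 / 4928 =1687166.47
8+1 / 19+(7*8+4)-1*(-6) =1407 / 19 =74.05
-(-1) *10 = 10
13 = 13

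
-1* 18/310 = -9/155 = -0.06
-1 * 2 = -2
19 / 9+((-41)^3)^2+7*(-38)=42750935794 / 9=4750103977.11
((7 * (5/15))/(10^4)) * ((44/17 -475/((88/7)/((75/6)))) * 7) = -68863669/89760000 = -0.77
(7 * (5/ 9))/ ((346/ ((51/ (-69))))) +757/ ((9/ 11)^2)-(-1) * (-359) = 497512889/ 644598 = 771.82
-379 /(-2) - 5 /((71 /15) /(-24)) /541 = 14561369 /76822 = 189.55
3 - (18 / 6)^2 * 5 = -42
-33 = -33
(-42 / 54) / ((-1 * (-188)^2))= 7 / 318096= 0.00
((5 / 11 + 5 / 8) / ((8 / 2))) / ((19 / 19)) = 95 / 352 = 0.27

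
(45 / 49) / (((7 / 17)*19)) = 765 / 6517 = 0.12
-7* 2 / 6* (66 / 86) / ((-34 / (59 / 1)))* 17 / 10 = 4543 / 860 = 5.28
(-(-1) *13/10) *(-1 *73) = -949/10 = -94.90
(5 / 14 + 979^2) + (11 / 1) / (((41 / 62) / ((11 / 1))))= 550250367 / 574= 958624.33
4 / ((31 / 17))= 68 / 31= 2.19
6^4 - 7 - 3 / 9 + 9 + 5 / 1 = 3908 / 3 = 1302.67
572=572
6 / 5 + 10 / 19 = 164 / 95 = 1.73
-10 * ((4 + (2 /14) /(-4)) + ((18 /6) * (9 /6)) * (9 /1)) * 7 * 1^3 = -6225 /2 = -3112.50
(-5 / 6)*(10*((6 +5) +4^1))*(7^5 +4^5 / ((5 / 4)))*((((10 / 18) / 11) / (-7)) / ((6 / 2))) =5298.88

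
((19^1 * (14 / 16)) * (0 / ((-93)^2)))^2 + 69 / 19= 69 / 19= 3.63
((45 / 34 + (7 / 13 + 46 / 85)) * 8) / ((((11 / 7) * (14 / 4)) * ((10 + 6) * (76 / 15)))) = 15933 / 369512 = 0.04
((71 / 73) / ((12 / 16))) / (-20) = -71 / 1095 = -0.06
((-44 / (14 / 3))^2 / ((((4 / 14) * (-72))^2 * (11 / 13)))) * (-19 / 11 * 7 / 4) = -1729 / 2304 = -0.75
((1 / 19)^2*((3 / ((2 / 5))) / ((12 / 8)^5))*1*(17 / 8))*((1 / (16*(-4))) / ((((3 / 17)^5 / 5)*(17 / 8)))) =-35496425 / 28422252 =-1.25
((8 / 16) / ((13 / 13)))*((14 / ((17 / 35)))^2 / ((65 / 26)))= 48020 / 289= 166.16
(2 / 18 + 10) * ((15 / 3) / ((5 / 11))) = 1001 / 9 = 111.22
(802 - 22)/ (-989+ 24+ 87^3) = 390/ 328769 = 0.00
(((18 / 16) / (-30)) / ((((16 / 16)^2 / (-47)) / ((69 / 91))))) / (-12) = -3243 / 29120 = -0.11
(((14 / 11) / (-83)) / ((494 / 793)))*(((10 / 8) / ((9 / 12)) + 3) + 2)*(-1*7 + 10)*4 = -34160 / 17347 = -1.97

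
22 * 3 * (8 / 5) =528 / 5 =105.60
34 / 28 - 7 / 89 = 1415 / 1246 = 1.14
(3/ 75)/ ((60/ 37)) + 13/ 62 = 0.23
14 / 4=7 / 2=3.50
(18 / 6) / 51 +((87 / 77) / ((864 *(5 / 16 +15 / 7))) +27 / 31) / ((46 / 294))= 5.63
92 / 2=46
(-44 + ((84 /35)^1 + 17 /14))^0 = 1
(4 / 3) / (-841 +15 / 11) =-11 / 6927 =-0.00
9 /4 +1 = 13 /4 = 3.25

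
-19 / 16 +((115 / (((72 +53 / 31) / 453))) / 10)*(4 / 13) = 9771253 / 475280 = 20.56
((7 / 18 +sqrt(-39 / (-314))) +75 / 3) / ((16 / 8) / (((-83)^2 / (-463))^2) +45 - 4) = 47458321*sqrt(12246) / 611113048286 +21688452697 / 35031958182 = 0.63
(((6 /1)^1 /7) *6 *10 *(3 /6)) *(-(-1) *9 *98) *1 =22680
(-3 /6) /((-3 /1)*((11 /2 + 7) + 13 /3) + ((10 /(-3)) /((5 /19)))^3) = 0.00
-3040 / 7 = -434.29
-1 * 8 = -8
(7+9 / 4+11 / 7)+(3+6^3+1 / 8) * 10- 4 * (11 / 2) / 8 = 61581 / 28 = 2199.32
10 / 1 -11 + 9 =8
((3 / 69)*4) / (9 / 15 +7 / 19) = 95 / 529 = 0.18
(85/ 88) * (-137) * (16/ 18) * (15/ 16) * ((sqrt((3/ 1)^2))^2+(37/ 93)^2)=-2306001125/ 2283336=-1009.93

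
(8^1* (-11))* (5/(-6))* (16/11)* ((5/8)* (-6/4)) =-100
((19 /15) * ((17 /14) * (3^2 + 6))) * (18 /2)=2907 /14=207.64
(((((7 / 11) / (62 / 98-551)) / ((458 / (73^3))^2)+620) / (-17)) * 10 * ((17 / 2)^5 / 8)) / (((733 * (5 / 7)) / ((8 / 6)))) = 2597289533111622363 / 1459574723064832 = 1779.48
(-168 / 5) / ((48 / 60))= -42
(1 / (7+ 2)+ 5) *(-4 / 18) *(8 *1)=-736 / 81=-9.09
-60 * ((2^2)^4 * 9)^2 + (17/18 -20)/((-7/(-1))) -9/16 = -45864714713/144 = -318504963.28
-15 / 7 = -2.14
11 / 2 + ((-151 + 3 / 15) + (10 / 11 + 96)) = -5323 / 110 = -48.39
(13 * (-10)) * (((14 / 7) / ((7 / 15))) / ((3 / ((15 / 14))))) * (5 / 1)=-48750 / 49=-994.90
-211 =-211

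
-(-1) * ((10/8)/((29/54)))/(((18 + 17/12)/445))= 360450/6757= 53.34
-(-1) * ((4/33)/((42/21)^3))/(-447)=-1/29502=-0.00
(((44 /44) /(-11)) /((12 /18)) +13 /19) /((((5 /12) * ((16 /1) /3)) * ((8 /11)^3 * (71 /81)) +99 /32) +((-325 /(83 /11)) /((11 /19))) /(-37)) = 992540370096 /10605378047069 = 0.09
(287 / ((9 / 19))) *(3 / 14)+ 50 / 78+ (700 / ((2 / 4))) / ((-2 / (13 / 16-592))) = 64578029 / 156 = 413961.72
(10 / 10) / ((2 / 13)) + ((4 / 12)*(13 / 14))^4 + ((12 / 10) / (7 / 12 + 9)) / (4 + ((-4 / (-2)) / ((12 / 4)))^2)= 58483979251 / 8946126000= 6.54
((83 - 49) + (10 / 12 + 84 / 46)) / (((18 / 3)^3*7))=5059 / 208656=0.02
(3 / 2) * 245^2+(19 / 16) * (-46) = 719863 / 8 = 89982.88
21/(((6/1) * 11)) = 7/22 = 0.32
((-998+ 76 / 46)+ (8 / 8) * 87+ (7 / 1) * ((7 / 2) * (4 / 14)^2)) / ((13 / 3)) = -209.39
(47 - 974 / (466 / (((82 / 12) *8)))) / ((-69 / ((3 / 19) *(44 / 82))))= 1034330 / 12523983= 0.08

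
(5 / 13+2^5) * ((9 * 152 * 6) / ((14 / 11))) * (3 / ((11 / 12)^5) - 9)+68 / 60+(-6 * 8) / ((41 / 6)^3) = -1255637494655464133 / 1377383772765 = -911610.49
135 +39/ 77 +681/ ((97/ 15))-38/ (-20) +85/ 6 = 28779824/ 112035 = 256.88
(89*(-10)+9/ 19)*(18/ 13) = -1231.65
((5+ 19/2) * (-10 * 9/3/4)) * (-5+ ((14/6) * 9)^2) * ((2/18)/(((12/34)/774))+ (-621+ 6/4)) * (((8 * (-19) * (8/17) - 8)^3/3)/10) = -298794849270.06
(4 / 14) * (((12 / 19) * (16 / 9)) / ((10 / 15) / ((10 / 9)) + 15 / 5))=320 / 3591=0.09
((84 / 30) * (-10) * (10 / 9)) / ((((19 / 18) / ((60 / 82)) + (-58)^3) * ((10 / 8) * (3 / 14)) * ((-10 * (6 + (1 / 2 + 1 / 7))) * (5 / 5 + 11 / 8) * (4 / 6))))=-351232 / 62056863889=-0.00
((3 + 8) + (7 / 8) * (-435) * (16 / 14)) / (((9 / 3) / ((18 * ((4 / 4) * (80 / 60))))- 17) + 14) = 3392 / 23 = 147.48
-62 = -62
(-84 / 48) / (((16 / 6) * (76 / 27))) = -567 / 2432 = -0.23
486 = 486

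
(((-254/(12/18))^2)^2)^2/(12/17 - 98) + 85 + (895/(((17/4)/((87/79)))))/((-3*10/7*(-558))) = -2828322592919429267599802981/619748838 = -4563659372152673995.98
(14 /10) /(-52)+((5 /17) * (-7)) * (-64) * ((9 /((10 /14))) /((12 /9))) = 5503561 /4420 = 1245.15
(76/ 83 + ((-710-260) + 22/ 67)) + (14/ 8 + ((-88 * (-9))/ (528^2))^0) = -21487837/ 22244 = -966.01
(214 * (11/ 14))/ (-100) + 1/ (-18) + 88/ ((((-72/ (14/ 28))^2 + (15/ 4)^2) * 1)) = -402690727/ 232400700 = -1.73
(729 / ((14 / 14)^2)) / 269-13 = -2768 / 269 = -10.29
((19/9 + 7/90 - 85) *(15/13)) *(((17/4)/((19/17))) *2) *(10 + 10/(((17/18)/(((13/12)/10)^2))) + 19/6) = -6870615127/711360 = -9658.42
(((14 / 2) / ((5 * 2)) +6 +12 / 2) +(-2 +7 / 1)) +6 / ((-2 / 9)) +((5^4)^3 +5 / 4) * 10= 2441406253.20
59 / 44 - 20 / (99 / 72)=-581 / 44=-13.20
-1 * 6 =-6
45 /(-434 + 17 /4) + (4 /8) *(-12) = -1166 /191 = -6.10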